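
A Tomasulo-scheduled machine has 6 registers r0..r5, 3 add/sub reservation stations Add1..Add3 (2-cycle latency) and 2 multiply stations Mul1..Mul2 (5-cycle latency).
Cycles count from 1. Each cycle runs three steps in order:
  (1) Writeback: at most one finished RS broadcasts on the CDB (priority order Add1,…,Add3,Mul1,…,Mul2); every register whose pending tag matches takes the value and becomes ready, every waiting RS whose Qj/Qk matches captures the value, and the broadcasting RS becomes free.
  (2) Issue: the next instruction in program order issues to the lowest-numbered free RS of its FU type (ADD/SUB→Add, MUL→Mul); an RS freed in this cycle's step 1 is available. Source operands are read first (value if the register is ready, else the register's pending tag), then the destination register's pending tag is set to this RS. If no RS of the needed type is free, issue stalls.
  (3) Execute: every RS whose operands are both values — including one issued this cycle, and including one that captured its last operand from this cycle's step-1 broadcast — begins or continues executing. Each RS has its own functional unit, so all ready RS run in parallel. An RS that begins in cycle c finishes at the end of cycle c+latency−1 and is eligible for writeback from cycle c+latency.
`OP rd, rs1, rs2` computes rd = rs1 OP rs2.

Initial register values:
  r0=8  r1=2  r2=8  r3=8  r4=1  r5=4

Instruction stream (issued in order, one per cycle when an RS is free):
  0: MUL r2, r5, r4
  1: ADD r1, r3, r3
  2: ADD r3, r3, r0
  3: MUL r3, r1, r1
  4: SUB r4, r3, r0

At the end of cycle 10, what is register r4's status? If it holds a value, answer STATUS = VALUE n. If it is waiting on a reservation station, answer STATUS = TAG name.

cycle 1: issue MUL r2<-Mul1 // r0:8,r1:2,r2:Mul1,r3:8,r4:1,r5:4
cycle 2: issue ADD r1<-Add1 // r0:8,r1:Add1,r2:Mul1,r3:8,r4:1,r5:4
cycle 3: issue ADD r3<-Add2 // r0:8,r1:Add1,r2:Mul1,r3:Add2,r4:1,r5:4
cycle 4: CDB Add1=16; issue MUL r3<-Mul2 // r0:8,r1:16,r2:Mul1,r3:Mul2,r4:1,r5:4
cycle 5: CDB Add2=16; issue SUB r4<-Add1 // r0:8,r1:16,r2:Mul1,r3:Mul2,r4:Add1,r5:4
cycle 6: CDB Mul1=4 // r0:8,r1:16,r2:4,r3:Mul2,r4:Add1,r5:4
cycle 7: - // r0:8,r1:16,r2:4,r3:Mul2,r4:Add1,r5:4
cycle 8: - // r0:8,r1:16,r2:4,r3:Mul2,r4:Add1,r5:4
cycle 9: CDB Mul2=256 // r0:8,r1:16,r2:4,r3:256,r4:Add1,r5:4
cycle 10: - // r0:8,r1:16,r2:4,r3:256,r4:Add1,r5:4

STATUS = TAG Add1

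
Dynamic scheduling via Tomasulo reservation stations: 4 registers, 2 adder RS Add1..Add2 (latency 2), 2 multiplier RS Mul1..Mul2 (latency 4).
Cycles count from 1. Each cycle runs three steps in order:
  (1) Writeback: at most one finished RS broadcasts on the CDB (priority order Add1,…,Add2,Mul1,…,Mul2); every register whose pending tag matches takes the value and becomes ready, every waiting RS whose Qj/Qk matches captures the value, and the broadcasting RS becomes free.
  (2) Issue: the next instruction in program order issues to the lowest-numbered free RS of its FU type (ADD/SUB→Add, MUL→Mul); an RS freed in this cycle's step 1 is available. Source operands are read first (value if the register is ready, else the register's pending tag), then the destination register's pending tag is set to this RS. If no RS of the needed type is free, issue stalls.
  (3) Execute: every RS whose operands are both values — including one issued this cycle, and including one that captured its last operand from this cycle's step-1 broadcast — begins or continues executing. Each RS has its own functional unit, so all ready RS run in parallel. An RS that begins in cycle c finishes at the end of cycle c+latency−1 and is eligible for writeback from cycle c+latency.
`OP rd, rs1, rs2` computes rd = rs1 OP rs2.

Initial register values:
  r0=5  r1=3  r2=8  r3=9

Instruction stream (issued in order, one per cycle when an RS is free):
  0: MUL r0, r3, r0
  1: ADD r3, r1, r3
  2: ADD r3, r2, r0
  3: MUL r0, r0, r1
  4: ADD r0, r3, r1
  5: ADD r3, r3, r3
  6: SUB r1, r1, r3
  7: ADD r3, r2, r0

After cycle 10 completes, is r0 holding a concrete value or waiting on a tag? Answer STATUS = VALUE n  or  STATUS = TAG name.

cycle 1: issue MUL r0<-Mul1 // r0:Mul1,r1:3,r2:8,r3:9
cycle 2: issue ADD r3<-Add1 // r0:Mul1,r1:3,r2:8,r3:Add1
cycle 3: issue ADD r3<-Add2 // r0:Mul1,r1:3,r2:8,r3:Add2
cycle 4: CDB Add1=12; issue MUL r0<-Mul2 // r0:Mul2,r1:3,r2:8,r3:Add2
cycle 5: CDB Mul1=45; issue ADD r0<-Add1 // r0:Add1,r1:3,r2:8,r3:Add2
cycle 6: stall // r0:Add1,r1:3,r2:8,r3:Add2
cycle 7: CDB Add2=53; issue ADD r3<-Add2 // r0:Add1,r1:3,r2:8,r3:Add2
cycle 8: stall // r0:Add1,r1:3,r2:8,r3:Add2
cycle 9: CDB Add1=56; issue SUB r1<-Add1 // r0:56,r1:Add1,r2:8,r3:Add2
cycle 10: CDB Add2=106; issue ADD r3<-Add2 // r0:56,r1:Add1,r2:8,r3:Add2

STATUS = VALUE 56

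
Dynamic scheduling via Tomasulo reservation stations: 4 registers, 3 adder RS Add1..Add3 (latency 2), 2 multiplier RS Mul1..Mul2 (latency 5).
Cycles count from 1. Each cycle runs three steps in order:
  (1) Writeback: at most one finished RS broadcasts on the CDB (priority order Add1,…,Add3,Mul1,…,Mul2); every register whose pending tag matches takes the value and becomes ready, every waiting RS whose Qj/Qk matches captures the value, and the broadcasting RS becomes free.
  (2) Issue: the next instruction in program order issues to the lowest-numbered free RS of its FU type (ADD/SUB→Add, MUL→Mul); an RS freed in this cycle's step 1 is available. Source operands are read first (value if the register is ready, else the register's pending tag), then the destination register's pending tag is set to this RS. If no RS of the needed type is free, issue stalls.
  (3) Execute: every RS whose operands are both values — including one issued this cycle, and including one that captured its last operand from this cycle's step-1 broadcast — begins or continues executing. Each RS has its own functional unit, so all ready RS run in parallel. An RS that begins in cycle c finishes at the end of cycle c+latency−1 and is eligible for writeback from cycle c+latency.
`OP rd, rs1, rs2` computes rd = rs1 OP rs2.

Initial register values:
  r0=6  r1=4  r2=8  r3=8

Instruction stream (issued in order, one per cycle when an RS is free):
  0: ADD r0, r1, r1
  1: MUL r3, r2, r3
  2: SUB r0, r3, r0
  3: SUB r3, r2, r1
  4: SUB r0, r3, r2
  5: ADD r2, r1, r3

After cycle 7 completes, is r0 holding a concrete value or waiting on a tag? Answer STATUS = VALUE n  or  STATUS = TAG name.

cycle 1: issue ADD r0<-Add1 // r0:Add1,r1:4,r2:8,r3:8
cycle 2: issue MUL r3<-Mul1 // r0:Add1,r1:4,r2:8,r3:Mul1
cycle 3: CDB Add1=8; issue SUB r0<-Add1 // r0:Add1,r1:4,r2:8,r3:Mul1
cycle 4: issue SUB r3<-Add2 // r0:Add1,r1:4,r2:8,r3:Add2
cycle 5: issue SUB r0<-Add3 // r0:Add3,r1:4,r2:8,r3:Add2
cycle 6: CDB Add2=4; issue ADD r2<-Add2 // r0:Add3,r1:4,r2:Add2,r3:4
cycle 7: CDB Mul1=64 // r0:Add3,r1:4,r2:Add2,r3:4

STATUS = TAG Add3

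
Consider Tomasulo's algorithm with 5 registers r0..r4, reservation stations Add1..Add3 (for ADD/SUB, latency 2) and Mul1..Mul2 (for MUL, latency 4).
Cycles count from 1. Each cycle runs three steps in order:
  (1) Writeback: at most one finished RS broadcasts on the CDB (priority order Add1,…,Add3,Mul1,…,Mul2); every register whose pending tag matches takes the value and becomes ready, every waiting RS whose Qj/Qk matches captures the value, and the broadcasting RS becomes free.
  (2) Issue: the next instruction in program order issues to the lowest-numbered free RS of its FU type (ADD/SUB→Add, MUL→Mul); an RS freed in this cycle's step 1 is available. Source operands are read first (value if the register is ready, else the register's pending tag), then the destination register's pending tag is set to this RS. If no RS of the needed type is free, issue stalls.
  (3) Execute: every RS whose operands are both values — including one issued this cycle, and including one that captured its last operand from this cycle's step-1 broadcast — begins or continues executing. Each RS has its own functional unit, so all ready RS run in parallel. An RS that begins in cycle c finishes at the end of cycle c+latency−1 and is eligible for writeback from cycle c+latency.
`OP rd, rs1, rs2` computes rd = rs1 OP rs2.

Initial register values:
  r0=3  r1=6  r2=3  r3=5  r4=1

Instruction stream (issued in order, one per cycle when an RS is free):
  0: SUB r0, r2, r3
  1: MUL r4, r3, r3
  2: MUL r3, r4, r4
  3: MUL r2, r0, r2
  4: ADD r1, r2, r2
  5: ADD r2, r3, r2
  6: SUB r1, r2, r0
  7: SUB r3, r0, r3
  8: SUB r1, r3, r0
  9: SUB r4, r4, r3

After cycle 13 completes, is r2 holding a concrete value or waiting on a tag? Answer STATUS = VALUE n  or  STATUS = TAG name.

STATUS = VALUE 619

  c1: issue SUB r0<-Add1  regs: r0:Add1,r1:6,r2:3,r3:5,r4:1
  c2: issue MUL r4<-Mul1  regs: r0:Add1,r1:6,r2:3,r3:5,r4:Mul1
  c3: CDB Add1=-2; issue MUL r3<-Mul2  regs: r0:-2,r1:6,r2:3,r3:Mul2,r4:Mul1
  c4: stall  regs: r0:-2,r1:6,r2:3,r3:Mul2,r4:Mul1
  c5: stall  regs: r0:-2,r1:6,r2:3,r3:Mul2,r4:Mul1
  c6: CDB Mul1=25; issue MUL r2<-Mul1  regs: r0:-2,r1:6,r2:Mul1,r3:Mul2,r4:25
  c7: issue ADD r1<-Add1  regs: r0:-2,r1:Add1,r2:Mul1,r3:Mul2,r4:25
  c8: issue ADD r2<-Add2  regs: r0:-2,r1:Add1,r2:Add2,r3:Mul2,r4:25
  c9: issue SUB r1<-Add3  regs: r0:-2,r1:Add3,r2:Add2,r3:Mul2,r4:25
  c10: CDB Mul1=-6; stall  regs: r0:-2,r1:Add3,r2:Add2,r3:Mul2,r4:25
  c11: CDB Mul2=625; stall  regs: r0:-2,r1:Add3,r2:Add2,r3:625,r4:25
  c12: CDB Add1=-12; issue SUB r3<-Add1  regs: r0:-2,r1:Add3,r2:Add2,r3:Add1,r4:25
  c13: CDB Add2=619; issue SUB r1<-Add2  regs: r0:-2,r1:Add2,r2:619,r3:Add1,r4:25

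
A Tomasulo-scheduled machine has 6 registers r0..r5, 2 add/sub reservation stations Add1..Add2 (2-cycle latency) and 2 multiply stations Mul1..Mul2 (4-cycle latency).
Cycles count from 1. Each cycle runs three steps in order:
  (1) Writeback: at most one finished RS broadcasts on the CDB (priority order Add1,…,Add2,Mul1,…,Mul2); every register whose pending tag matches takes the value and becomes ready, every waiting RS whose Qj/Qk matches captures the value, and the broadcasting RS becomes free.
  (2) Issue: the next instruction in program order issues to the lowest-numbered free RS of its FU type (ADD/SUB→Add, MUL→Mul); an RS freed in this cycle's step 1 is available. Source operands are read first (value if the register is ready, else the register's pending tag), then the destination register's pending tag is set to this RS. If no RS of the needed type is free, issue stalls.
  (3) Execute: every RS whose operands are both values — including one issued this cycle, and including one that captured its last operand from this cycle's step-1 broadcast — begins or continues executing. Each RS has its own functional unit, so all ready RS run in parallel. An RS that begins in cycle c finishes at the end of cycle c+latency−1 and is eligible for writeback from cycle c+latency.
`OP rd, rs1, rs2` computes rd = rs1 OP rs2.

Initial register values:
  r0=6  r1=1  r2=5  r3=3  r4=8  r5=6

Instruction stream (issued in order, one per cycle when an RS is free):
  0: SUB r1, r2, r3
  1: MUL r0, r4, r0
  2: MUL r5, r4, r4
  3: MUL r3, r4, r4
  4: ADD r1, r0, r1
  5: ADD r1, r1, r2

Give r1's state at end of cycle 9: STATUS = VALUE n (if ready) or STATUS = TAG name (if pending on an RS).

STATUS = TAG Add2

c1: issue SUB r1<-Add1 | r0:6,r1:Add1,r2:5,r3:3,r4:8,r5:6
c2: issue MUL r0<-Mul1 | r0:Mul1,r1:Add1,r2:5,r3:3,r4:8,r5:6
c3: CDB Add1=2; issue MUL r5<-Mul2 | r0:Mul1,r1:2,r2:5,r3:3,r4:8,r5:Mul2
c4: stall | r0:Mul1,r1:2,r2:5,r3:3,r4:8,r5:Mul2
c5: stall | r0:Mul1,r1:2,r2:5,r3:3,r4:8,r5:Mul2
c6: CDB Mul1=48; issue MUL r3<-Mul1 | r0:48,r1:2,r2:5,r3:Mul1,r4:8,r5:Mul2
c7: CDB Mul2=64; issue ADD r1<-Add1 | r0:48,r1:Add1,r2:5,r3:Mul1,r4:8,r5:64
c8: issue ADD r1<-Add2 | r0:48,r1:Add2,r2:5,r3:Mul1,r4:8,r5:64
c9: CDB Add1=50 | r0:48,r1:Add2,r2:5,r3:Mul1,r4:8,r5:64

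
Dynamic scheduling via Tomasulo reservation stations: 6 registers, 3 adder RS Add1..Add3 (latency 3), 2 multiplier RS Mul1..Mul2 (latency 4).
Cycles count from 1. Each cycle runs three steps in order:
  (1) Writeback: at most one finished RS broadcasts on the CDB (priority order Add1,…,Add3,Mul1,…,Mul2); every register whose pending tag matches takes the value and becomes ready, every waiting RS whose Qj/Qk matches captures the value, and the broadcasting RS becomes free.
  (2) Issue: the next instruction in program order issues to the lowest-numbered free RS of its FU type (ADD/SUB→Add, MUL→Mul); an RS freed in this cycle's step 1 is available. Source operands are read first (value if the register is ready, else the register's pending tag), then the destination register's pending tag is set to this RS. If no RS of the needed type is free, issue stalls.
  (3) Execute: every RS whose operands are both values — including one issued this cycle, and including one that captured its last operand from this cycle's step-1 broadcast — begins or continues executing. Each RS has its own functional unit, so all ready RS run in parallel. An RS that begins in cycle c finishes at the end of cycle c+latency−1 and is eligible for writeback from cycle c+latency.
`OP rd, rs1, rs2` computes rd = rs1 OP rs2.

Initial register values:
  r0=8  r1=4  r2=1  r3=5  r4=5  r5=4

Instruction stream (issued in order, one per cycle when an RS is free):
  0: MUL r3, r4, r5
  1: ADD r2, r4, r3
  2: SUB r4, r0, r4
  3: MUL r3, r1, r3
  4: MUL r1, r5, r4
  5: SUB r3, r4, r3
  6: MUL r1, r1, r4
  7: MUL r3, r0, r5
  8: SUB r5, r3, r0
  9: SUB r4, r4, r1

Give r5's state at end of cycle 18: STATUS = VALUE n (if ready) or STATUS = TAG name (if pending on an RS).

STATUS = VALUE 24

cycle 1: issue MUL r3<-Mul1 // r0:8,r1:4,r2:1,r3:Mul1,r4:5,r5:4
cycle 2: issue ADD r2<-Add1 // r0:8,r1:4,r2:Add1,r3:Mul1,r4:5,r5:4
cycle 3: issue SUB r4<-Add2 // r0:8,r1:4,r2:Add1,r3:Mul1,r4:Add2,r5:4
cycle 4: issue MUL r3<-Mul2 // r0:8,r1:4,r2:Add1,r3:Mul2,r4:Add2,r5:4
cycle 5: CDB Mul1=20; issue MUL r1<-Mul1 // r0:8,r1:Mul1,r2:Add1,r3:Mul2,r4:Add2,r5:4
cycle 6: CDB Add2=3; issue SUB r3<-Add2 // r0:8,r1:Mul1,r2:Add1,r3:Add2,r4:3,r5:4
cycle 7: stall // r0:8,r1:Mul1,r2:Add1,r3:Add2,r4:3,r5:4
cycle 8: CDB Add1=25; stall // r0:8,r1:Mul1,r2:25,r3:Add2,r4:3,r5:4
cycle 9: CDB Mul2=80; issue MUL r1<-Mul2 // r0:8,r1:Mul2,r2:25,r3:Add2,r4:3,r5:4
cycle 10: CDB Mul1=12; issue MUL r3<-Mul1 // r0:8,r1:Mul2,r2:25,r3:Mul1,r4:3,r5:4
cycle 11: issue SUB r5<-Add1 // r0:8,r1:Mul2,r2:25,r3:Mul1,r4:3,r5:Add1
cycle 12: CDB Add2=-77; issue SUB r4<-Add2 // r0:8,r1:Mul2,r2:25,r3:Mul1,r4:Add2,r5:Add1
cycle 13: - // r0:8,r1:Mul2,r2:25,r3:Mul1,r4:Add2,r5:Add1
cycle 14: CDB Mul1=32 // r0:8,r1:Mul2,r2:25,r3:32,r4:Add2,r5:Add1
cycle 15: CDB Mul2=36 // r0:8,r1:36,r2:25,r3:32,r4:Add2,r5:Add1
cycle 16: - // r0:8,r1:36,r2:25,r3:32,r4:Add2,r5:Add1
cycle 17: CDB Add1=24 // r0:8,r1:36,r2:25,r3:32,r4:Add2,r5:24
cycle 18: CDB Add2=-33 // r0:8,r1:36,r2:25,r3:32,r4:-33,r5:24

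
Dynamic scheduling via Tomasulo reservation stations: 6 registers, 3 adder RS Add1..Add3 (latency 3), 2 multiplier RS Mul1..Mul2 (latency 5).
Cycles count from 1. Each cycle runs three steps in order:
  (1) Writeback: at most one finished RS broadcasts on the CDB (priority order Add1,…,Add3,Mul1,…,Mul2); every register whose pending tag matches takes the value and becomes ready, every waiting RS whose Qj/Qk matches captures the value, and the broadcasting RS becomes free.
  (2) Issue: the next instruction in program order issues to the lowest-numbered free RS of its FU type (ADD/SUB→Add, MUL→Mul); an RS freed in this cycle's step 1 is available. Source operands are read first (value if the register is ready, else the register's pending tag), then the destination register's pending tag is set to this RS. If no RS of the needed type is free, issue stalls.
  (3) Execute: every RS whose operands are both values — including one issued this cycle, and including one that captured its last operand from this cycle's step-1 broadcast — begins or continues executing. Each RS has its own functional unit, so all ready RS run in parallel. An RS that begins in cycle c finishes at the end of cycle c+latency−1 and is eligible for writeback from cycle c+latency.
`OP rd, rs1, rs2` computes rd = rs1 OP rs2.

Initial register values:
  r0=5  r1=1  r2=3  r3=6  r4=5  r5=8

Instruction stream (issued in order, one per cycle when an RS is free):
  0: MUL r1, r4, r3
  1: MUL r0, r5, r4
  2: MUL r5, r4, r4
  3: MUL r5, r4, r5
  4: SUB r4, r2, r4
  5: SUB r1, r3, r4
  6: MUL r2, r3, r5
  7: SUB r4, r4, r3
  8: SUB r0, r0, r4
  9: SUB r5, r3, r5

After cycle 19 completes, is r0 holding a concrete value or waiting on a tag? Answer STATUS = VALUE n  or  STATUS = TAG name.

STATUS = VALUE 48

cycle 1: issue MUL r1<-Mul1 // r0:5,r1:Mul1,r2:3,r3:6,r4:5,r5:8
cycle 2: issue MUL r0<-Mul2 // r0:Mul2,r1:Mul1,r2:3,r3:6,r4:5,r5:8
cycle 3: stall // r0:Mul2,r1:Mul1,r2:3,r3:6,r4:5,r5:8
cycle 4: stall // r0:Mul2,r1:Mul1,r2:3,r3:6,r4:5,r5:8
cycle 5: stall // r0:Mul2,r1:Mul1,r2:3,r3:6,r4:5,r5:8
cycle 6: CDB Mul1=30; issue MUL r5<-Mul1 // r0:Mul2,r1:30,r2:3,r3:6,r4:5,r5:Mul1
cycle 7: CDB Mul2=40; issue MUL r5<-Mul2 // r0:40,r1:30,r2:3,r3:6,r4:5,r5:Mul2
cycle 8: issue SUB r4<-Add1 // r0:40,r1:30,r2:3,r3:6,r4:Add1,r5:Mul2
cycle 9: issue SUB r1<-Add2 // r0:40,r1:Add2,r2:3,r3:6,r4:Add1,r5:Mul2
cycle 10: stall // r0:40,r1:Add2,r2:3,r3:6,r4:Add1,r5:Mul2
cycle 11: CDB Add1=-2; stall // r0:40,r1:Add2,r2:3,r3:6,r4:-2,r5:Mul2
cycle 12: CDB Mul1=25; issue MUL r2<-Mul1 // r0:40,r1:Add2,r2:Mul1,r3:6,r4:-2,r5:Mul2
cycle 13: issue SUB r4<-Add1 // r0:40,r1:Add2,r2:Mul1,r3:6,r4:Add1,r5:Mul2
cycle 14: CDB Add2=8; issue SUB r0<-Add2 // r0:Add2,r1:8,r2:Mul1,r3:6,r4:Add1,r5:Mul2
cycle 15: issue SUB r5<-Add3 // r0:Add2,r1:8,r2:Mul1,r3:6,r4:Add1,r5:Add3
cycle 16: CDB Add1=-8 // r0:Add2,r1:8,r2:Mul1,r3:6,r4:-8,r5:Add3
cycle 17: CDB Mul2=125 // r0:Add2,r1:8,r2:Mul1,r3:6,r4:-8,r5:Add3
cycle 18: - // r0:Add2,r1:8,r2:Mul1,r3:6,r4:-8,r5:Add3
cycle 19: CDB Add2=48 // r0:48,r1:8,r2:Mul1,r3:6,r4:-8,r5:Add3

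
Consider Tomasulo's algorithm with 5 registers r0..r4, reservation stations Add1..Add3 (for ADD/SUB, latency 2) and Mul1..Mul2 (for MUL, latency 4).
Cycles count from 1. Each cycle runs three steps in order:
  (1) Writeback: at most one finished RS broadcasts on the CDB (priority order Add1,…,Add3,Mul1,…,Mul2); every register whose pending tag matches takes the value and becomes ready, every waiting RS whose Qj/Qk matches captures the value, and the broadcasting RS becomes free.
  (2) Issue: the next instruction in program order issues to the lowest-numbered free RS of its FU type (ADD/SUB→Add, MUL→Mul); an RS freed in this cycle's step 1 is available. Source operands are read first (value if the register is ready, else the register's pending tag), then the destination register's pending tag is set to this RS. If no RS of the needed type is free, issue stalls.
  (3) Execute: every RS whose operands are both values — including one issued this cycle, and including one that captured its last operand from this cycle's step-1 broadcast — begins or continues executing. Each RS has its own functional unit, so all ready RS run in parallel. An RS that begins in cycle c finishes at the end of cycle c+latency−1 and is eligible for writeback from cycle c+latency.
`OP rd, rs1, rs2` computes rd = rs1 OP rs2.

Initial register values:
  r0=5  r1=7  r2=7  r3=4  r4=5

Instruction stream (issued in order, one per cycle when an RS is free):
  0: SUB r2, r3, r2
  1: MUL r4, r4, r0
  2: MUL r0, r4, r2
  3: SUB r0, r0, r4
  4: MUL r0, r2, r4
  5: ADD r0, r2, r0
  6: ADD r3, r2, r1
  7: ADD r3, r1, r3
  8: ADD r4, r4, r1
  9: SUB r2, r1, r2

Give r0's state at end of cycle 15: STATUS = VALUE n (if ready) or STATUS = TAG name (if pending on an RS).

  c1: issue SUB r2<-Add1  regs: r0:5,r1:7,r2:Add1,r3:4,r4:5
  c2: issue MUL r4<-Mul1  regs: r0:5,r1:7,r2:Add1,r3:4,r4:Mul1
  c3: CDB Add1=-3; issue MUL r0<-Mul2  regs: r0:Mul2,r1:7,r2:-3,r3:4,r4:Mul1
  c4: issue SUB r0<-Add1  regs: r0:Add1,r1:7,r2:-3,r3:4,r4:Mul1
  c5: stall  regs: r0:Add1,r1:7,r2:-3,r3:4,r4:Mul1
  c6: CDB Mul1=25; issue MUL r0<-Mul1  regs: r0:Mul1,r1:7,r2:-3,r3:4,r4:25
  c7: issue ADD r0<-Add2  regs: r0:Add2,r1:7,r2:-3,r3:4,r4:25
  c8: issue ADD r3<-Add3  regs: r0:Add2,r1:7,r2:-3,r3:Add3,r4:25
  c9: stall  regs: r0:Add2,r1:7,r2:-3,r3:Add3,r4:25
  c10: CDB Add3=4; issue ADD r3<-Add3  regs: r0:Add2,r1:7,r2:-3,r3:Add3,r4:25
  c11: CDB Mul1=-75; stall  regs: r0:Add2,r1:7,r2:-3,r3:Add3,r4:25
  c12: CDB Add3=11; issue ADD r4<-Add3  regs: r0:Add2,r1:7,r2:-3,r3:11,r4:Add3
  c13: CDB Add2=-78; issue SUB r2<-Add2  regs: r0:-78,r1:7,r2:Add2,r3:11,r4:Add3
  c14: CDB Add3=32  regs: r0:-78,r1:7,r2:Add2,r3:11,r4:32
  c15: CDB Add2=10  regs: r0:-78,r1:7,r2:10,r3:11,r4:32

STATUS = VALUE -78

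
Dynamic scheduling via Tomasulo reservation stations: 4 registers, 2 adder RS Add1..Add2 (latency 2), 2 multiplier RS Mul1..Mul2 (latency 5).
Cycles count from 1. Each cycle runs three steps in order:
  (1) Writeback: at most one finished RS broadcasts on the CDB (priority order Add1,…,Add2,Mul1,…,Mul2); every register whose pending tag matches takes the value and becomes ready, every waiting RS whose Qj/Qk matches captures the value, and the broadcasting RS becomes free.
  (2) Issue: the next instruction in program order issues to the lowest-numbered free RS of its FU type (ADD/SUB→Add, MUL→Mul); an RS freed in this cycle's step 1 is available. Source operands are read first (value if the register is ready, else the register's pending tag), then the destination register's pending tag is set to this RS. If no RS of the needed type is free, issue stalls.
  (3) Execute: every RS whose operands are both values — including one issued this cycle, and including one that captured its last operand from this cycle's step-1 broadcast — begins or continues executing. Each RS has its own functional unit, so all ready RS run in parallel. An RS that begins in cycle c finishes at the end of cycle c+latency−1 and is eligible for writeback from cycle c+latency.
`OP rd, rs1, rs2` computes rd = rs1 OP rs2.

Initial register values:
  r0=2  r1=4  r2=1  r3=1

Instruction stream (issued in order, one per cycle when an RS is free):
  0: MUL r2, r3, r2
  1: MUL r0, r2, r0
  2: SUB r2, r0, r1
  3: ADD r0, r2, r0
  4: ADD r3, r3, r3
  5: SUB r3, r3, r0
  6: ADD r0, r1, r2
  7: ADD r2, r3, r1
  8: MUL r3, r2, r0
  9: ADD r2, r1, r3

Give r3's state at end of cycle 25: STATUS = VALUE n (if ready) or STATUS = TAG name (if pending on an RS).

cycle 1: issue MUL r2<-Mul1 // r0:2,r1:4,r2:Mul1,r3:1
cycle 2: issue MUL r0<-Mul2 // r0:Mul2,r1:4,r2:Mul1,r3:1
cycle 3: issue SUB r2<-Add1 // r0:Mul2,r1:4,r2:Add1,r3:1
cycle 4: issue ADD r0<-Add2 // r0:Add2,r1:4,r2:Add1,r3:1
cycle 5: stall // r0:Add2,r1:4,r2:Add1,r3:1
cycle 6: CDB Mul1=1; stall // r0:Add2,r1:4,r2:Add1,r3:1
cycle 7: stall // r0:Add2,r1:4,r2:Add1,r3:1
cycle 8: stall // r0:Add2,r1:4,r2:Add1,r3:1
cycle 9: stall // r0:Add2,r1:4,r2:Add1,r3:1
cycle 10: stall // r0:Add2,r1:4,r2:Add1,r3:1
cycle 11: CDB Mul2=2; stall // r0:Add2,r1:4,r2:Add1,r3:1
cycle 12: stall // r0:Add2,r1:4,r2:Add1,r3:1
cycle 13: CDB Add1=-2; issue ADD r3<-Add1 // r0:Add2,r1:4,r2:-2,r3:Add1
cycle 14: stall // r0:Add2,r1:4,r2:-2,r3:Add1
cycle 15: CDB Add1=2; issue SUB r3<-Add1 // r0:Add2,r1:4,r2:-2,r3:Add1
cycle 16: CDB Add2=0; issue ADD r0<-Add2 // r0:Add2,r1:4,r2:-2,r3:Add1
cycle 17: stall // r0:Add2,r1:4,r2:-2,r3:Add1
cycle 18: CDB Add1=2; issue ADD r2<-Add1 // r0:Add2,r1:4,r2:Add1,r3:2
cycle 19: CDB Add2=2; issue MUL r3<-Mul1 // r0:2,r1:4,r2:Add1,r3:Mul1
cycle 20: CDB Add1=6; issue ADD r2<-Add1 // r0:2,r1:4,r2:Add1,r3:Mul1
cycle 21: - // r0:2,r1:4,r2:Add1,r3:Mul1
cycle 22: - // r0:2,r1:4,r2:Add1,r3:Mul1
cycle 23: - // r0:2,r1:4,r2:Add1,r3:Mul1
cycle 24: - // r0:2,r1:4,r2:Add1,r3:Mul1
cycle 25: CDB Mul1=12 // r0:2,r1:4,r2:Add1,r3:12

STATUS = VALUE 12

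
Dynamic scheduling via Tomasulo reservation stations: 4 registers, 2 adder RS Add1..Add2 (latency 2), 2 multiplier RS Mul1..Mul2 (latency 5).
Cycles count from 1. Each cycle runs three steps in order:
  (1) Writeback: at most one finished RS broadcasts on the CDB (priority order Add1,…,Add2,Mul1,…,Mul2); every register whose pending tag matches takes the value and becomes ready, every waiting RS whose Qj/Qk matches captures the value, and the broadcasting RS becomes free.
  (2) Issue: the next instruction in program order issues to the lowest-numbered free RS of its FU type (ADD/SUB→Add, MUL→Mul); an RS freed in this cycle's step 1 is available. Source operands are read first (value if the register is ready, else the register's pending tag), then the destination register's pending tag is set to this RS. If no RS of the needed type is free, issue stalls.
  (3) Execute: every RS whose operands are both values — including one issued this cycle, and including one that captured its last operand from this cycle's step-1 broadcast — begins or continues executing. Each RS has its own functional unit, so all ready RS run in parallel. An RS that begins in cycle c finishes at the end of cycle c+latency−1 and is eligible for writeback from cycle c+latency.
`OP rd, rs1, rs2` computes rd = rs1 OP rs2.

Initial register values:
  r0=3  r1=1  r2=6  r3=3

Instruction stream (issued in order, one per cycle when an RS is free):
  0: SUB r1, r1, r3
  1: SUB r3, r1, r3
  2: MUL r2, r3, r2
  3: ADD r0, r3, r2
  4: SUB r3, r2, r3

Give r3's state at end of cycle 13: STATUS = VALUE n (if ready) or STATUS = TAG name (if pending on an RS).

c1: issue SUB r1<-Add1 | r0:3,r1:Add1,r2:6,r3:3
c2: issue SUB r3<-Add2 | r0:3,r1:Add1,r2:6,r3:Add2
c3: CDB Add1=-2; issue MUL r2<-Mul1 | r0:3,r1:-2,r2:Mul1,r3:Add2
c4: issue ADD r0<-Add1 | r0:Add1,r1:-2,r2:Mul1,r3:Add2
c5: CDB Add2=-5; issue SUB r3<-Add2 | r0:Add1,r1:-2,r2:Mul1,r3:Add2
c6: - | r0:Add1,r1:-2,r2:Mul1,r3:Add2
c7: - | r0:Add1,r1:-2,r2:Mul1,r3:Add2
c8: - | r0:Add1,r1:-2,r2:Mul1,r3:Add2
c9: - | r0:Add1,r1:-2,r2:Mul1,r3:Add2
c10: CDB Mul1=-30 | r0:Add1,r1:-2,r2:-30,r3:Add2
c11: - | r0:Add1,r1:-2,r2:-30,r3:Add2
c12: CDB Add1=-35 | r0:-35,r1:-2,r2:-30,r3:Add2
c13: CDB Add2=-25 | r0:-35,r1:-2,r2:-30,r3:-25

STATUS = VALUE -25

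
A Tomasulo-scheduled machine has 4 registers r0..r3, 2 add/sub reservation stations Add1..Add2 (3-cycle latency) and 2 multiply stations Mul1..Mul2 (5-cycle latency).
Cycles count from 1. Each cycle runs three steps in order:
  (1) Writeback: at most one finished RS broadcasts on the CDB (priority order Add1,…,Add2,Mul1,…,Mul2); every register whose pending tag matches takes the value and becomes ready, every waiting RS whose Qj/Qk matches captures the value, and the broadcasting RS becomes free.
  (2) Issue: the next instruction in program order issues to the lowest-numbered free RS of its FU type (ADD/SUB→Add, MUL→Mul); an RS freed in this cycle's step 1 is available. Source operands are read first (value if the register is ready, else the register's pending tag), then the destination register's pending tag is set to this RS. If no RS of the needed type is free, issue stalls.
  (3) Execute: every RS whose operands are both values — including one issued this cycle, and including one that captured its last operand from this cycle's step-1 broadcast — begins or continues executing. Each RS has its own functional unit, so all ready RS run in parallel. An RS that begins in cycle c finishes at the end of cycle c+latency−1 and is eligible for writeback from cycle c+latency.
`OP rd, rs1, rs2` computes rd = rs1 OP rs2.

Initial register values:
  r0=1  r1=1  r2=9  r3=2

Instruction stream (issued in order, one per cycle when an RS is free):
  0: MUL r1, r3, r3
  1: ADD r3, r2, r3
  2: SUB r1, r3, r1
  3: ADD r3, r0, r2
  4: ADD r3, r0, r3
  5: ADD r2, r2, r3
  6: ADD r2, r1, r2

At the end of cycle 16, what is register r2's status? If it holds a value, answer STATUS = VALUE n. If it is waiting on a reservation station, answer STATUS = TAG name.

STATUS = TAG Add1

c1: issue MUL r1<-Mul1 | r0:1,r1:Mul1,r2:9,r3:2
c2: issue ADD r3<-Add1 | r0:1,r1:Mul1,r2:9,r3:Add1
c3: issue SUB r1<-Add2 | r0:1,r1:Add2,r2:9,r3:Add1
c4: stall | r0:1,r1:Add2,r2:9,r3:Add1
c5: CDB Add1=11; issue ADD r3<-Add1 | r0:1,r1:Add2,r2:9,r3:Add1
c6: CDB Mul1=4; stall | r0:1,r1:Add2,r2:9,r3:Add1
c7: stall | r0:1,r1:Add2,r2:9,r3:Add1
c8: CDB Add1=10; issue ADD r3<-Add1 | r0:1,r1:Add2,r2:9,r3:Add1
c9: CDB Add2=7; issue ADD r2<-Add2 | r0:1,r1:7,r2:Add2,r3:Add1
c10: stall | r0:1,r1:7,r2:Add2,r3:Add1
c11: CDB Add1=11; issue ADD r2<-Add1 | r0:1,r1:7,r2:Add1,r3:11
c12: - | r0:1,r1:7,r2:Add1,r3:11
c13: - | r0:1,r1:7,r2:Add1,r3:11
c14: CDB Add2=20 | r0:1,r1:7,r2:Add1,r3:11
c15: - | r0:1,r1:7,r2:Add1,r3:11
c16: - | r0:1,r1:7,r2:Add1,r3:11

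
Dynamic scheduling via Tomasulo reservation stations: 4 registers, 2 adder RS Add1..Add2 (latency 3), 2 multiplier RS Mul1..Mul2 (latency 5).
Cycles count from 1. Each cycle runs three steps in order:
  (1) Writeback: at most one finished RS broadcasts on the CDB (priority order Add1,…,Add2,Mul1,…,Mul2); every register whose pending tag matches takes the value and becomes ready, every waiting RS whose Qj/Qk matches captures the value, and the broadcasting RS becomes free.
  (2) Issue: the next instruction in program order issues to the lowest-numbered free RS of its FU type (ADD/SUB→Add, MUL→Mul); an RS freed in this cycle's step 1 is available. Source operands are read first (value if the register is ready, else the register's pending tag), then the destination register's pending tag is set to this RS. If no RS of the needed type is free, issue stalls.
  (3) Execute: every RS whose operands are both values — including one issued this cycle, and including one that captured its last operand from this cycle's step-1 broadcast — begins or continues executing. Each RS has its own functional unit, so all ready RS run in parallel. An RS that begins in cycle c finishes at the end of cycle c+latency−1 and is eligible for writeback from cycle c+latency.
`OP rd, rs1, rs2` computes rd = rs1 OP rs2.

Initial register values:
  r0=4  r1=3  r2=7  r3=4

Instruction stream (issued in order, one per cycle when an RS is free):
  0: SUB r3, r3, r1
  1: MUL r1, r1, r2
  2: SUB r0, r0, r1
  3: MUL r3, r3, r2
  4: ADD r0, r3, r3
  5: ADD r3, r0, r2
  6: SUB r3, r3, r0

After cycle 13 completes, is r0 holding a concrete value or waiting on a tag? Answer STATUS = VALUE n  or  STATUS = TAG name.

cycle 1: issue SUB r3<-Add1 // r0:4,r1:3,r2:7,r3:Add1
cycle 2: issue MUL r1<-Mul1 // r0:4,r1:Mul1,r2:7,r3:Add1
cycle 3: issue SUB r0<-Add2 // r0:Add2,r1:Mul1,r2:7,r3:Add1
cycle 4: CDB Add1=1; issue MUL r3<-Mul2 // r0:Add2,r1:Mul1,r2:7,r3:Mul2
cycle 5: issue ADD r0<-Add1 // r0:Add1,r1:Mul1,r2:7,r3:Mul2
cycle 6: stall // r0:Add1,r1:Mul1,r2:7,r3:Mul2
cycle 7: CDB Mul1=21; stall // r0:Add1,r1:21,r2:7,r3:Mul2
cycle 8: stall // r0:Add1,r1:21,r2:7,r3:Mul2
cycle 9: CDB Mul2=7; stall // r0:Add1,r1:21,r2:7,r3:7
cycle 10: CDB Add2=-17; issue ADD r3<-Add2 // r0:Add1,r1:21,r2:7,r3:Add2
cycle 11: stall // r0:Add1,r1:21,r2:7,r3:Add2
cycle 12: CDB Add1=14; issue SUB r3<-Add1 // r0:14,r1:21,r2:7,r3:Add1
cycle 13: - // r0:14,r1:21,r2:7,r3:Add1

STATUS = VALUE 14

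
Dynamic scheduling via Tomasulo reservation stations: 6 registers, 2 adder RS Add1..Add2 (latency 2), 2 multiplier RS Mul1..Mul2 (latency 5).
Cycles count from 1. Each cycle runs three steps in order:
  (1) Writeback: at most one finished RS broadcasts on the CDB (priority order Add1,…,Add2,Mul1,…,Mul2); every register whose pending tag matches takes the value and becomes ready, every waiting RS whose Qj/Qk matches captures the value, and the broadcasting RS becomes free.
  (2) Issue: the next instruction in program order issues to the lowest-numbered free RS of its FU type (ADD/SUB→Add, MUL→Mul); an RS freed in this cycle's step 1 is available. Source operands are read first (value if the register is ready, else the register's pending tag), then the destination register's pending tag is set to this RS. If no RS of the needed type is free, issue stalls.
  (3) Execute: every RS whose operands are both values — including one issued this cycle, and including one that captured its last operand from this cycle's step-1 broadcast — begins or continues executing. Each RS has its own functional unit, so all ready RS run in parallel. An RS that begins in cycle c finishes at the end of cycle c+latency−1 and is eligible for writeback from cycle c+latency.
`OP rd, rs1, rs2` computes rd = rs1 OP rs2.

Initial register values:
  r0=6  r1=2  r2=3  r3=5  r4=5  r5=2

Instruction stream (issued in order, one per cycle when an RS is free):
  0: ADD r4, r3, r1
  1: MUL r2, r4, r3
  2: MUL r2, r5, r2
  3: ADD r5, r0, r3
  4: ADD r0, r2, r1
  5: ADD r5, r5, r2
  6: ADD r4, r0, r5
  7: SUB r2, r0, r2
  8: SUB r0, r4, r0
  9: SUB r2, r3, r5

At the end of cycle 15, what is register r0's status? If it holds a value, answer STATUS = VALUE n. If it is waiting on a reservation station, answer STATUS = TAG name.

STATUS = TAG Add2

cycle 1: issue ADD r4<-Add1 // r0:6,r1:2,r2:3,r3:5,r4:Add1,r5:2
cycle 2: issue MUL r2<-Mul1 // r0:6,r1:2,r2:Mul1,r3:5,r4:Add1,r5:2
cycle 3: CDB Add1=7; issue MUL r2<-Mul2 // r0:6,r1:2,r2:Mul2,r3:5,r4:7,r5:2
cycle 4: issue ADD r5<-Add1 // r0:6,r1:2,r2:Mul2,r3:5,r4:7,r5:Add1
cycle 5: issue ADD r0<-Add2 // r0:Add2,r1:2,r2:Mul2,r3:5,r4:7,r5:Add1
cycle 6: CDB Add1=11; issue ADD r5<-Add1 // r0:Add2,r1:2,r2:Mul2,r3:5,r4:7,r5:Add1
cycle 7: stall // r0:Add2,r1:2,r2:Mul2,r3:5,r4:7,r5:Add1
cycle 8: CDB Mul1=35; stall // r0:Add2,r1:2,r2:Mul2,r3:5,r4:7,r5:Add1
cycle 9: stall // r0:Add2,r1:2,r2:Mul2,r3:5,r4:7,r5:Add1
cycle 10: stall // r0:Add2,r1:2,r2:Mul2,r3:5,r4:7,r5:Add1
cycle 11: stall // r0:Add2,r1:2,r2:Mul2,r3:5,r4:7,r5:Add1
cycle 12: stall // r0:Add2,r1:2,r2:Mul2,r3:5,r4:7,r5:Add1
cycle 13: CDB Mul2=70; stall // r0:Add2,r1:2,r2:70,r3:5,r4:7,r5:Add1
cycle 14: stall // r0:Add2,r1:2,r2:70,r3:5,r4:7,r5:Add1
cycle 15: CDB Add1=81; issue ADD r4<-Add1 // r0:Add2,r1:2,r2:70,r3:5,r4:Add1,r5:81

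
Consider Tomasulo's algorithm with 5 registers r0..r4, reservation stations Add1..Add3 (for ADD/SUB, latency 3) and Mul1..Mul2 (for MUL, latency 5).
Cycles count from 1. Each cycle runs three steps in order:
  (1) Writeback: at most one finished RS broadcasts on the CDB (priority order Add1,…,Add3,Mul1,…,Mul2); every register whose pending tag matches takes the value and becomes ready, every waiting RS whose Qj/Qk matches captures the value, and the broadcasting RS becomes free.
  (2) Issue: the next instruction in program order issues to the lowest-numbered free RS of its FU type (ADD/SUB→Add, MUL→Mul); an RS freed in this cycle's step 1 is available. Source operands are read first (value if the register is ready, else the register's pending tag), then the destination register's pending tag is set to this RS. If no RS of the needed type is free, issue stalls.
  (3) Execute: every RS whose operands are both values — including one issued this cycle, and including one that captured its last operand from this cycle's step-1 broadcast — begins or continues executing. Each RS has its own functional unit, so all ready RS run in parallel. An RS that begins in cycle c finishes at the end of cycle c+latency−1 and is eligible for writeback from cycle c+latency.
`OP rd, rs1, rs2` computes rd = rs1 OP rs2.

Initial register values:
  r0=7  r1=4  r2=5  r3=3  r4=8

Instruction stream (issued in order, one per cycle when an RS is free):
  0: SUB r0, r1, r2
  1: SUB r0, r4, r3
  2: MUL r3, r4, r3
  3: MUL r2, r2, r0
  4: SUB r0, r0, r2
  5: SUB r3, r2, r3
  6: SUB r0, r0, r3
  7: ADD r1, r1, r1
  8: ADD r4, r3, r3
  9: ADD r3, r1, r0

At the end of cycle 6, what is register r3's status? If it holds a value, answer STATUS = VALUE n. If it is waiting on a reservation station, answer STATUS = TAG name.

STATUS = TAG Add2

cycle 1: issue SUB r0<-Add1 // r0:Add1,r1:4,r2:5,r3:3,r4:8
cycle 2: issue SUB r0<-Add2 // r0:Add2,r1:4,r2:5,r3:3,r4:8
cycle 3: issue MUL r3<-Mul1 // r0:Add2,r1:4,r2:5,r3:Mul1,r4:8
cycle 4: CDB Add1=-1; issue MUL r2<-Mul2 // r0:Add2,r1:4,r2:Mul2,r3:Mul1,r4:8
cycle 5: CDB Add2=5; issue SUB r0<-Add1 // r0:Add1,r1:4,r2:Mul2,r3:Mul1,r4:8
cycle 6: issue SUB r3<-Add2 // r0:Add1,r1:4,r2:Mul2,r3:Add2,r4:8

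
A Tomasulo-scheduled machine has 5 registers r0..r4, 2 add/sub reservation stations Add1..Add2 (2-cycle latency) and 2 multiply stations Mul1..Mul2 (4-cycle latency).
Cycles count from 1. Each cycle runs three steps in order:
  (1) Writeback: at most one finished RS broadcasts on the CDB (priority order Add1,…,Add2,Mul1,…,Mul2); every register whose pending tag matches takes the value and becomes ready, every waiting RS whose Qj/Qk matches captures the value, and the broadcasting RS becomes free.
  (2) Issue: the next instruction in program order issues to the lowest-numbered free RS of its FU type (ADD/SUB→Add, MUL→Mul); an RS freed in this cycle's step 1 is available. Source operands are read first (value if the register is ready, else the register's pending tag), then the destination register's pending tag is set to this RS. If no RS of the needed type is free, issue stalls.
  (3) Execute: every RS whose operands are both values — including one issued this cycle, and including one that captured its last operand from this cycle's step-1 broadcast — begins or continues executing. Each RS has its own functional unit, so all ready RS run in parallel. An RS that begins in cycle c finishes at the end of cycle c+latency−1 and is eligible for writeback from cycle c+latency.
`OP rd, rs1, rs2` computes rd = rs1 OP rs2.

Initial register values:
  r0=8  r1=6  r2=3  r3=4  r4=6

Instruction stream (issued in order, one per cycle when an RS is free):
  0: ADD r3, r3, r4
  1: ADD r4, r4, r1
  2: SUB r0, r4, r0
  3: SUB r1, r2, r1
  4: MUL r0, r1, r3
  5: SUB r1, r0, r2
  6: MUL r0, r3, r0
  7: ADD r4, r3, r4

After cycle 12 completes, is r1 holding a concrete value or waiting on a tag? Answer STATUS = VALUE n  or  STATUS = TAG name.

STATUS = TAG Add1

c1: issue ADD r3<-Add1 | r0:8,r1:6,r2:3,r3:Add1,r4:6
c2: issue ADD r4<-Add2 | r0:8,r1:6,r2:3,r3:Add1,r4:Add2
c3: CDB Add1=10; issue SUB r0<-Add1 | r0:Add1,r1:6,r2:3,r3:10,r4:Add2
c4: CDB Add2=12; issue SUB r1<-Add2 | r0:Add1,r1:Add2,r2:3,r3:10,r4:12
c5: issue MUL r0<-Mul1 | r0:Mul1,r1:Add2,r2:3,r3:10,r4:12
c6: CDB Add1=4; issue SUB r1<-Add1 | r0:Mul1,r1:Add1,r2:3,r3:10,r4:12
c7: CDB Add2=-3; issue MUL r0<-Mul2 | r0:Mul2,r1:Add1,r2:3,r3:10,r4:12
c8: issue ADD r4<-Add2 | r0:Mul2,r1:Add1,r2:3,r3:10,r4:Add2
c9: - | r0:Mul2,r1:Add1,r2:3,r3:10,r4:Add2
c10: CDB Add2=22 | r0:Mul2,r1:Add1,r2:3,r3:10,r4:22
c11: CDB Mul1=-30 | r0:Mul2,r1:Add1,r2:3,r3:10,r4:22
c12: - | r0:Mul2,r1:Add1,r2:3,r3:10,r4:22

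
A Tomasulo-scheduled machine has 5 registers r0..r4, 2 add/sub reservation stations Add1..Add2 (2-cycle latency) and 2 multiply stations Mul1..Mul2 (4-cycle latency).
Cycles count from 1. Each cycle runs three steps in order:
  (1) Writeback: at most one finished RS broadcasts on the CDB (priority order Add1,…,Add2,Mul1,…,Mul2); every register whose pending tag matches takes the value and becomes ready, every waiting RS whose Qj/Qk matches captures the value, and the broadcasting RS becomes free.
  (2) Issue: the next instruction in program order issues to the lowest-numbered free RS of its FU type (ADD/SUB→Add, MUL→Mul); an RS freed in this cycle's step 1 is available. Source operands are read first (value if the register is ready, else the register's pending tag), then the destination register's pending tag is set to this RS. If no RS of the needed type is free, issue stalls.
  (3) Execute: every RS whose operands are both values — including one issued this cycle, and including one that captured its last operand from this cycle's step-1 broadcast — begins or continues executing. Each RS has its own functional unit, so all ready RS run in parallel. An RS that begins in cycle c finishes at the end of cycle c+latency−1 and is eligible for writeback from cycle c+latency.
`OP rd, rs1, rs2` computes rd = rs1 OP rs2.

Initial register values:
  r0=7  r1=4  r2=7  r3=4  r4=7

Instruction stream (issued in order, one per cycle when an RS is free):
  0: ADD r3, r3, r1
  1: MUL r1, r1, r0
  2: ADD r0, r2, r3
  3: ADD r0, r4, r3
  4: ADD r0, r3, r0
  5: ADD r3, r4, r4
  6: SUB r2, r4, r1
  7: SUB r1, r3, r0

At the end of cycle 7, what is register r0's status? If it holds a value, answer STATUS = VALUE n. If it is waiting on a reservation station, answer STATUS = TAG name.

  c1: issue ADD r3<-Add1  regs: r0:7,r1:4,r2:7,r3:Add1,r4:7
  c2: issue MUL r1<-Mul1  regs: r0:7,r1:Mul1,r2:7,r3:Add1,r4:7
  c3: CDB Add1=8; issue ADD r0<-Add1  regs: r0:Add1,r1:Mul1,r2:7,r3:8,r4:7
  c4: issue ADD r0<-Add2  regs: r0:Add2,r1:Mul1,r2:7,r3:8,r4:7
  c5: CDB Add1=15; issue ADD r0<-Add1  regs: r0:Add1,r1:Mul1,r2:7,r3:8,r4:7
  c6: CDB Add2=15; issue ADD r3<-Add2  regs: r0:Add1,r1:Mul1,r2:7,r3:Add2,r4:7
  c7: CDB Mul1=28; stall  regs: r0:Add1,r1:28,r2:7,r3:Add2,r4:7

STATUS = TAG Add1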